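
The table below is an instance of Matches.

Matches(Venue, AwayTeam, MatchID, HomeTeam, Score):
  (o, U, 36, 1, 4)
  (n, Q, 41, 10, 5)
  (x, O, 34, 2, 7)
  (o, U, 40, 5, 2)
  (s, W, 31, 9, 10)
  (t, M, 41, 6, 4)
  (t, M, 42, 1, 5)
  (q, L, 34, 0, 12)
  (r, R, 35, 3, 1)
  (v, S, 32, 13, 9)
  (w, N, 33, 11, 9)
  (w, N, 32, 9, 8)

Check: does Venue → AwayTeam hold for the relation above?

Yes

Venue=o: 2 rows → AwayTeam = U, U ✓
Venue=n: 1 row → AwayTeam = Q ✓
Venue=x: 1 row → AwayTeam = O ✓
Venue=s: 1 row → AwayTeam = W ✓
Venue=t: 2 rows → AwayTeam = M, M ✓
Venue=q: 1 row → AwayTeam = L ✓
Venue=r: 1 row → AwayTeam = R ✓
Venue=v: 1 row → AwayTeam = S ✓
Venue=w: 2 rows → AwayTeam = N, N ✓
Every Venue value is associated with a single AwayTeam value, so Venue → AwayTeam holds.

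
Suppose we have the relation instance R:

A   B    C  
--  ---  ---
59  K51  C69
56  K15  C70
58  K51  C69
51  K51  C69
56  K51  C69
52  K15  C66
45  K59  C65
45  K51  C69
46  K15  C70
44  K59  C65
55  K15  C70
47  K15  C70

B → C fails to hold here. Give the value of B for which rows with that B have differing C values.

B=K51: 5 rows → C = C69, C69, C69, C69, C69 ✓
B=K15: 5 rows → C takes values {C70, C66} — violation
B=K59: 2 rows → C = C65, C65 ✓
The only B value with inconsistent C is B=K15.

K15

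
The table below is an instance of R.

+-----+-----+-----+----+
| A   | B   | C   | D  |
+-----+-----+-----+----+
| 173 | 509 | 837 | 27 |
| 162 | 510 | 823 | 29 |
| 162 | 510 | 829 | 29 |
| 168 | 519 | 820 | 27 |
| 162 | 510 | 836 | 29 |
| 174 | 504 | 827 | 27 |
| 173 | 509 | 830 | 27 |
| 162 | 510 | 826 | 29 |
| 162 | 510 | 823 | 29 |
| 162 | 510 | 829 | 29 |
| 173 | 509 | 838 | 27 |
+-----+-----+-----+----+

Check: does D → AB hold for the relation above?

No

D=27: 5 rows → {A,B} takes values {(173, 509), (168, 519), (174, 504)} — violation
D=29: 6 rows → {A,B} = (162, 510), (162, 510), (162, 510), (162, 510), (162, 510), (162, 510) ✓
Two rows agree on D but differ on AB, so D → AB does not hold.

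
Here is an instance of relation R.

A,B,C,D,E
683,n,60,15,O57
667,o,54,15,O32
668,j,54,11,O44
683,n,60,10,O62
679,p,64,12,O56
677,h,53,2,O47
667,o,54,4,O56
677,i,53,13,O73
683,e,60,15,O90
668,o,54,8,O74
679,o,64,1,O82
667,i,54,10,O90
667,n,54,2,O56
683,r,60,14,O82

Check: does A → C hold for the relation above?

Yes

A=683: 4 rows → C = 60, 60, 60, 60 ✓
A=667: 4 rows → C = 54, 54, 54, 54 ✓
A=668: 2 rows → C = 54, 54 ✓
A=679: 2 rows → C = 64, 64 ✓
A=677: 2 rows → C = 53, 53 ✓
Every A value is associated with a single C value, so A → C holds.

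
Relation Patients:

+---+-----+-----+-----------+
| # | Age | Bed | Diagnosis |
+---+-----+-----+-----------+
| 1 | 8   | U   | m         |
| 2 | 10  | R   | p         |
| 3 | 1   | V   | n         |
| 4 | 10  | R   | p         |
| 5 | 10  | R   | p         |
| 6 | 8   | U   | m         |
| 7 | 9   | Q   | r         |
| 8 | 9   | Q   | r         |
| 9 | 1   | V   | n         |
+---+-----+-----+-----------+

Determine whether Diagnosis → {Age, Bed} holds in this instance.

Yes

Diagnosis=m: rows 1, 6 → {Age,Bed} = (8, U), (8, U) ✓
Diagnosis=p: rows 2, 4, 5 → {Age,Bed} = (10, R), (10, R), (10, R) ✓
Diagnosis=n: rows 3, 9 → {Age,Bed} = (1, V), (1, V) ✓
Diagnosis=r: rows 7, 8 → {Age,Bed} = (9, Q), (9, Q) ✓
Every Diagnosis value is associated with a single {Age, Bed} value, so Diagnosis → {Age, Bed} holds.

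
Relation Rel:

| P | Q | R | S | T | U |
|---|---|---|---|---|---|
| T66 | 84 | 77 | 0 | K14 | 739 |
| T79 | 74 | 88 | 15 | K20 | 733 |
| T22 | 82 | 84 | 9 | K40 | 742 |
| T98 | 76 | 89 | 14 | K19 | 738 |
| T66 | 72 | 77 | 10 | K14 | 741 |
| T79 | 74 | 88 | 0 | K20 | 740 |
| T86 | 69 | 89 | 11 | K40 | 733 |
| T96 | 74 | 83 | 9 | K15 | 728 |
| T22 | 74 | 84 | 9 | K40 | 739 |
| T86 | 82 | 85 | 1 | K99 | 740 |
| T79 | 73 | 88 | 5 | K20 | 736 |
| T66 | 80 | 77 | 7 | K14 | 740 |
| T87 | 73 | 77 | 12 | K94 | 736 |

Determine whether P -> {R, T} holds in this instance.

P=T66: 3 rows → {R,T} = (77, K14), (77, K14), (77, K14) ✓
P=T79: 3 rows → {R,T} = (88, K20), (88, K20), (88, K20) ✓
P=T22: 2 rows → {R,T} = (84, K40), (84, K40) ✓
P=T98: 1 row → {R,T} = (89, K19) ✓
P=T86: 2 rows → {R,T} takes values {(89, K40), (85, K99)} — violation
P=T96: 1 row → {R,T} = (83, K15) ✓
P=T87: 1 row → {R,T} = (77, K94) ✓
Two rows agree on P but differ on {R, T}, so P -> {R, T} does not hold.

No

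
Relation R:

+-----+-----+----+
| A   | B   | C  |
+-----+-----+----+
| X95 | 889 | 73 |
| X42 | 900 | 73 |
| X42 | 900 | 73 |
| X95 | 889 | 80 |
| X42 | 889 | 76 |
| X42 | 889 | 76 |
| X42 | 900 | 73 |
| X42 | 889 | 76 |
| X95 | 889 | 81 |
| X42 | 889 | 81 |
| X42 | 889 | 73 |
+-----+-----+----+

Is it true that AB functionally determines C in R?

No

(A=X95, B=889): 3 rows → C takes values {73, 80, 81} — violation
(A=X42, B=900): 3 rows → C = 73, 73, 73 ✓
(A=X42, B=889): 5 rows → C takes values {76, 81, 73} — violation
Two rows agree on AB but differ on C, so AB -> C does not hold.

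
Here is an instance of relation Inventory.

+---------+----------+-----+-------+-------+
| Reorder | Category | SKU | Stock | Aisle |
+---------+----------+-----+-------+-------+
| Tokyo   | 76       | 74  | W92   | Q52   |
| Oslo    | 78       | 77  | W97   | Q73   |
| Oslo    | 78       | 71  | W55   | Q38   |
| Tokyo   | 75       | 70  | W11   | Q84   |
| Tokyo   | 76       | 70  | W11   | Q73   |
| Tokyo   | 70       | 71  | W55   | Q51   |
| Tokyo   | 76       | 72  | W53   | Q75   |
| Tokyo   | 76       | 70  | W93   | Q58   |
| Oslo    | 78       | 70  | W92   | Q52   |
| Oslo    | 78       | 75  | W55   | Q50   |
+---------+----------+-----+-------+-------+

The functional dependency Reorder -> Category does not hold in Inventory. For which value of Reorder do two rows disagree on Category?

Reorder=Tokyo: 6 rows → Category takes values {76, 75, 70} — violation
Reorder=Oslo: 4 rows → Category = 78, 78, 78, 78 ✓
The only Reorder value with inconsistent Category is Reorder=Tokyo.

Tokyo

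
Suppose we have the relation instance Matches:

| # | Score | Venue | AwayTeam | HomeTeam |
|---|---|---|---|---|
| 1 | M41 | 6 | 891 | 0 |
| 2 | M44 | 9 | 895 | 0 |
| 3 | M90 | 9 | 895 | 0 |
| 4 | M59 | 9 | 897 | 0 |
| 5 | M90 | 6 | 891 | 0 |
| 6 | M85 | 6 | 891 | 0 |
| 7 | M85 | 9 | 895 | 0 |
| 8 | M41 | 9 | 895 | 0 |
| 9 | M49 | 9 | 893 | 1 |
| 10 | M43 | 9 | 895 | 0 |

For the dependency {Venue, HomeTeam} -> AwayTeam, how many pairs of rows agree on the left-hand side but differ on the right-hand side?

5

(Venue=6, HomeTeam=0): all 3 rows agree on AwayTeam — 0 pairs.
(Venue=9, HomeTeam=0): violating pairs (2,4), (3,4), (4,7), (4,8), (4,10) — 5 pairs.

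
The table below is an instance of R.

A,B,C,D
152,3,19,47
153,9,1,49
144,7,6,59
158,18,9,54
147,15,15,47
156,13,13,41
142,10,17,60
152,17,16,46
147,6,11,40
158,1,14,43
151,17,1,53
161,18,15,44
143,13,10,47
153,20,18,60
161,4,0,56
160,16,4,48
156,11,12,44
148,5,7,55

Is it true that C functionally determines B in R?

C=19: 1 row → B = 3 ✓
C=1: 2 rows → B takes values {9, 17} — violation
C=6: 1 row → B = 7 ✓
C=9: 1 row → B = 18 ✓
C=15: 2 rows → B takes values {15, 18} — violation
C=13: 1 row → B = 13 ✓
C=17: 1 row → B = 10 ✓
C=16: 1 row → B = 17 ✓
C=11: 1 row → B = 6 ✓
C=14: 1 row → B = 1 ✓
C=10: 1 row → B = 13 ✓
C=18: 1 row → B = 20 ✓
C=0: 1 row → B = 4 ✓
C=4: 1 row → B = 16 ✓
C=12: 1 row → B = 11 ✓
C=7: 1 row → B = 5 ✓
Two rows agree on C but differ on B, so C → B does not hold.

No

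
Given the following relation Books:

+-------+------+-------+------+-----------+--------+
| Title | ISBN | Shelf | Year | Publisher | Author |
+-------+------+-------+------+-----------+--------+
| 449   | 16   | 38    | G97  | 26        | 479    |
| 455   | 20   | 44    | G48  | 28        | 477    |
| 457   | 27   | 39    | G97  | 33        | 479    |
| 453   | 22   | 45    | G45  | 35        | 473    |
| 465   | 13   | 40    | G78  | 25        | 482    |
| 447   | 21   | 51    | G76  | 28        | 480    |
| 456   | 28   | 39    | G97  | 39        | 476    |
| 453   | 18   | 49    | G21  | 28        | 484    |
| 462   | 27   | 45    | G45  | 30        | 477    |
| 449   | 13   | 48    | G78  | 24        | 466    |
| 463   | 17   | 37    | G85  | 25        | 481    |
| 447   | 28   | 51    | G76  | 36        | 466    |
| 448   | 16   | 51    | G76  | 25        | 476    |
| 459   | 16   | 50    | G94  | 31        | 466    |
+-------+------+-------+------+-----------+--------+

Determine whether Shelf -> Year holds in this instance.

Shelf=38: 1 row → Year = G97 ✓
Shelf=44: 1 row → Year = G48 ✓
Shelf=39: 2 rows → Year = G97, G97 ✓
Shelf=45: 2 rows → Year = G45, G45 ✓
Shelf=40: 1 row → Year = G78 ✓
Shelf=51: 3 rows → Year = G76, G76, G76 ✓
Shelf=49: 1 row → Year = G21 ✓
Shelf=48: 1 row → Year = G78 ✓
Shelf=37: 1 row → Year = G85 ✓
Shelf=50: 1 row → Year = G94 ✓
Every Shelf value is associated with a single Year value, so Shelf -> Year holds.

Yes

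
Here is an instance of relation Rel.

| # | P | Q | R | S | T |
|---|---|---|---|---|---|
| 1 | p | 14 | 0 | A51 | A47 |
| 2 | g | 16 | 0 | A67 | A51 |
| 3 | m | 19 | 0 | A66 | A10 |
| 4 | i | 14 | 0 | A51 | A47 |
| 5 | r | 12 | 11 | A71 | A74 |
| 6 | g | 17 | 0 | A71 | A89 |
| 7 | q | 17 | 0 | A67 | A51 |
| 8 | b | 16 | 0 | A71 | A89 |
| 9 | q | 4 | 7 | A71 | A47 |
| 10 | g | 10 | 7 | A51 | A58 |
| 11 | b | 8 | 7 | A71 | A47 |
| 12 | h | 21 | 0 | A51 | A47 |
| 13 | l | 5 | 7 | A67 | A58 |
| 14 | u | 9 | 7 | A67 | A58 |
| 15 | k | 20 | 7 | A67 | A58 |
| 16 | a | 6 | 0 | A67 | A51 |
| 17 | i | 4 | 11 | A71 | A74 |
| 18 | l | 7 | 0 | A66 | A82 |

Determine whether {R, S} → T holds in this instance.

No

(R=0, S=A51): rows 1, 4, 12 → T = A47, A47, A47 ✓
(R=0, S=A67): rows 2, 7, 16 → T = A51, A51, A51 ✓
(R=0, S=A66): rows 3, 18 → T takes values {A10, A82} — violation
(R=11, S=A71): rows 5, 17 → T = A74, A74 ✓
(R=0, S=A71): rows 6, 8 → T = A89, A89 ✓
(R=7, S=A71): rows 9, 11 → T = A47, A47 ✓
(R=7, S=A51): row 10 → T = A58 ✓
(R=7, S=A67): rows 13, 14, 15 → T = A58, A58, A58 ✓
Two rows agree on {R, S} but differ on T, so {R, S} → T does not hold.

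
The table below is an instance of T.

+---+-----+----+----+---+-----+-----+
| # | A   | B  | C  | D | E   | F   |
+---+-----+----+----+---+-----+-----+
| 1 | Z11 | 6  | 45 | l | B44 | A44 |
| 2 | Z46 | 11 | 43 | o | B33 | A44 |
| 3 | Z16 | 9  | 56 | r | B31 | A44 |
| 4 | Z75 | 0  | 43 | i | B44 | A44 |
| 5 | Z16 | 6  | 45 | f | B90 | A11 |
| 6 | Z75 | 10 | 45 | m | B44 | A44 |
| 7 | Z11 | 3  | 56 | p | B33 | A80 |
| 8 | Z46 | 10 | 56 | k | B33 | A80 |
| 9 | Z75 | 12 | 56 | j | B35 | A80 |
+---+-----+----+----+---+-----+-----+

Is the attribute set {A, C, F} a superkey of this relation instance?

Yes

All 9 rows have distinct {A, C, F} values, so {A, C, F} → (all attributes) holds and {A, C, F} is a superkey.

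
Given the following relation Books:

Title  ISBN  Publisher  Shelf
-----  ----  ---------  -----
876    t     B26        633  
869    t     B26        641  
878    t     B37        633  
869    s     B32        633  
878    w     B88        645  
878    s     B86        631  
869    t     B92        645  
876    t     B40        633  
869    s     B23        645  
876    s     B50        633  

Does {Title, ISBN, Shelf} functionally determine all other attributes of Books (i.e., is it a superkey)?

No

Two distinct rows share (Title=876, ISBN=t, Shelf=633), so {Title, ISBN, Shelf} does not determine every attribute — not a superkey.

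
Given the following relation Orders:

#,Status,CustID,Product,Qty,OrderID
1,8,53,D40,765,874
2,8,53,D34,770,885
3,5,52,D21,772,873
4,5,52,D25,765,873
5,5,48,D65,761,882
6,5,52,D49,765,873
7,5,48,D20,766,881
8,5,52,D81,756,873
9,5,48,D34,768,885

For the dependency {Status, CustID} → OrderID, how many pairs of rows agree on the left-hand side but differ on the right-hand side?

4

(Status=8, CustID=53): violating pairs (1,2) — 1 pair.
(Status=5, CustID=52): all 4 rows agree on OrderID — 0 pairs.
(Status=5, CustID=48): violating pairs (5,7), (5,9), (7,9) — 3 pairs.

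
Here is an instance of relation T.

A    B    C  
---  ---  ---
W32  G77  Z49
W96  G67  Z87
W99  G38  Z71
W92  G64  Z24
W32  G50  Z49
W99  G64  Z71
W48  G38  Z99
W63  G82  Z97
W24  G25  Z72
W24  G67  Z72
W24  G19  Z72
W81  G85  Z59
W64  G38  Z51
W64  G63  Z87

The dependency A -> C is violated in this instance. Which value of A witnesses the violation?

W64

A=W32: 2 rows → C = Z49, Z49 ✓
A=W96: 1 row → C = Z87 ✓
A=W99: 2 rows → C = Z71, Z71 ✓
A=W92: 1 row → C = Z24 ✓
A=W48: 1 row → C = Z99 ✓
A=W63: 1 row → C = Z97 ✓
A=W24: 3 rows → C = Z72, Z72, Z72 ✓
A=W81: 1 row → C = Z59 ✓
A=W64: 2 rows → C takes values {Z51, Z87} — violation
The only A value with inconsistent C is A=W64.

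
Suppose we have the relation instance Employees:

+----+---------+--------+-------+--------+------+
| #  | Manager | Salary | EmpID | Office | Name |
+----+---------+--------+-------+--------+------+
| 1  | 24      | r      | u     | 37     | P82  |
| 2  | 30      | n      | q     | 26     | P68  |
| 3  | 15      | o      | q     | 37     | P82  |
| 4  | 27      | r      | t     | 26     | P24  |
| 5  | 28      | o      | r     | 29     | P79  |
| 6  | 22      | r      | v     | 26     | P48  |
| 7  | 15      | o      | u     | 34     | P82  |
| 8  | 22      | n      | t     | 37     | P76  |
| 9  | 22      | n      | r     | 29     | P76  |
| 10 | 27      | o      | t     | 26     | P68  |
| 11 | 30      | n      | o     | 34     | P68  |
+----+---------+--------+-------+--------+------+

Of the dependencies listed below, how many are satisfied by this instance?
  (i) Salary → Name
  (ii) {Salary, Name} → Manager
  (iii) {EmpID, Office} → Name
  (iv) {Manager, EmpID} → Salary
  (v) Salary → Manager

(i) Salary → Name: Salary=r: rows 1, 4, 6 → Name takes values {P82, P24, P48} — violation; Salary=n: rows 2, 8, 9, 11 → Name takes values {P68, P76} — violation; Salary=o: rows 3, 5, 7, 10 → Name takes values {P82, P79, P68} — violation — fails.
(ii) {Salary, Name} → Manager: every LHS value maps to a single RHS value — holds.
(iii) {EmpID, Office} → Name: (EmpID=t, Office=26): rows 4, 10 → Name takes values {P24, P68} — violation; (EmpID=r, Office=29): rows 5, 9 → Name takes values {P79, P76} — violation — fails.
(iv) {Manager, EmpID} → Salary: (Manager=27, EmpID=t): rows 4, 10 → Salary takes values {r, o} — violation — fails.
(v) Salary → Manager: Salary=r: rows 1, 4, 6 → Manager takes values {24, 27, 22} — violation; Salary=n: rows 2, 8, 9, 11 → Manager takes values {30, 22} — violation; Salary=o: rows 3, 5, 7, 10 → Manager takes values {15, 28, 27} — violation — fails.
1 of the 5 dependencies holds.

1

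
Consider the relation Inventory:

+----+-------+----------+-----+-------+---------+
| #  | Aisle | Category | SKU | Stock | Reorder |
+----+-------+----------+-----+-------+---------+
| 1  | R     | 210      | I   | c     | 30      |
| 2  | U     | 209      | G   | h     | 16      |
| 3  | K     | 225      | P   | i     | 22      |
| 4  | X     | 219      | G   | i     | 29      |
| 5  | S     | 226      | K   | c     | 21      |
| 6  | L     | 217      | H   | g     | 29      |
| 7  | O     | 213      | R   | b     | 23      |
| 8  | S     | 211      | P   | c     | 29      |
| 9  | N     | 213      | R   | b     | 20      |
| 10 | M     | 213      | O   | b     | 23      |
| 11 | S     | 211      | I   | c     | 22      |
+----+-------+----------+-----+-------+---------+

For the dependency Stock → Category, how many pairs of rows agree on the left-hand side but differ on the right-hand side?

Stock=c: violating pairs (1,5), (1,8), (1,11), (5,8), (5,11) — 5 pairs.
Stock=i: violating pairs (3,4) — 1 pair.
Stock=b: all 3 rows agree on Category — 0 pairs.

6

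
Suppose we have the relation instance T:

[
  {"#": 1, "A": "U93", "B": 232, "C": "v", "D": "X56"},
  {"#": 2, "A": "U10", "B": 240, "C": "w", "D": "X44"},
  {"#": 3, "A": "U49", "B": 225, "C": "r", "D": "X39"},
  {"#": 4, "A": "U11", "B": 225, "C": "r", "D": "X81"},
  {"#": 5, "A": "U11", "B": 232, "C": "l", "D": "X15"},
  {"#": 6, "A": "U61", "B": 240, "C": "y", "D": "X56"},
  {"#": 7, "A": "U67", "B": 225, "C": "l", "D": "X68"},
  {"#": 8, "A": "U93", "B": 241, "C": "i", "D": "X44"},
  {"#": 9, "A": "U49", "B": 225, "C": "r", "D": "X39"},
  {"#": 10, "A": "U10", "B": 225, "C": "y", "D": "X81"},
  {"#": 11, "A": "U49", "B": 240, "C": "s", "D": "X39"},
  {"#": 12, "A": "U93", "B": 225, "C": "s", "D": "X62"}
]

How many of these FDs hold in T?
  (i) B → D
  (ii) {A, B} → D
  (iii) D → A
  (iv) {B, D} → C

(i) B → D: B=232: rows 1, 5 → D takes values {X56, X15} — violation; B=240: rows 2, 6, 11 → D takes values {X44, X56, X39} — violation; B=225: rows 3, 4, 7, 9, 10, 12 → D takes values {X39, X81, X68, X62} — violation — fails.
(ii) {A, B} → D: every LHS value maps to a single RHS value — holds.
(iii) D → A: D=X56: rows 1, 6 → A takes values {U93, U61} — violation; D=X44: rows 2, 8 → A takes values {U10, U93} — violation; D=X81: rows 4, 10 → A takes values {U11, U10} — violation — fails.
(iv) {B, D} → C: (B=225, D=X81): rows 4, 10 → C takes values {r, y} — violation — fails.
1 of the 4 dependencies holds.

1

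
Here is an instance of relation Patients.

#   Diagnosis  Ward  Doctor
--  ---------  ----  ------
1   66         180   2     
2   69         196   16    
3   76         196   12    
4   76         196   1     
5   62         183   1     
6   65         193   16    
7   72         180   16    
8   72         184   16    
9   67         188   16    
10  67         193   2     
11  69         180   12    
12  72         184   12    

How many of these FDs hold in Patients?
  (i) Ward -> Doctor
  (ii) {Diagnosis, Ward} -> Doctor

0

(i) Ward -> Doctor: Ward=180: rows 1, 7, 11 → Doctor takes values {2, 16, 12} — violation; Ward=196: rows 2, 3, 4 → Doctor takes values {16, 12, 1} — violation; Ward=193: rows 6, 10 → Doctor takes values {16, 2} — violation; Ward=184: rows 8, 12 → Doctor takes values {16, 12} — violation — fails.
(ii) {Diagnosis, Ward} -> Doctor: (Diagnosis=76, Ward=196): rows 3, 4 → Doctor takes values {12, 1} — violation; (Diagnosis=72, Ward=184): rows 8, 12 → Doctor takes values {16, 12} — violation — fails.
None of the 2 dependencies hold.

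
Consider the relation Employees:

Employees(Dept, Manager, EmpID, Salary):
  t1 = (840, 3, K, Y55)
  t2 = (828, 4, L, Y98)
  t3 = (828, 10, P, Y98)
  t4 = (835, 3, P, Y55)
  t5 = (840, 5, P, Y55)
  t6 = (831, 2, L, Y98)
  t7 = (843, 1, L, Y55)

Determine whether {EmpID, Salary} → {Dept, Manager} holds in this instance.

No

(EmpID=K, Salary=Y55): row 1 → {Dept,Manager} = (840, 3) ✓
(EmpID=L, Salary=Y98): rows 2, 6 → {Dept,Manager} takes values {(828, 4), (831, 2)} — violation
(EmpID=P, Salary=Y98): row 3 → {Dept,Manager} = (828, 10) ✓
(EmpID=P, Salary=Y55): rows 4, 5 → {Dept,Manager} takes values {(835, 3), (840, 5)} — violation
(EmpID=L, Salary=Y55): row 7 → {Dept,Manager} = (843, 1) ✓
Two rows agree on {EmpID, Salary} but differ on {Dept, Manager}, so {EmpID, Salary} → {Dept, Manager} does not hold.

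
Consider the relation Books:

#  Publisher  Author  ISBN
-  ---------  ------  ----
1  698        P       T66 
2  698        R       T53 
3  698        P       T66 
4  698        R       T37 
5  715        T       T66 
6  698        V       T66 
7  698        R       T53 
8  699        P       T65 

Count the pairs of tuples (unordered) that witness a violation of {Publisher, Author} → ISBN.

(Publisher=698, Author=P): all 2 rows agree on ISBN — 0 pairs.
(Publisher=698, Author=R): violating pairs (2,4), (4,7) — 2 pairs.

2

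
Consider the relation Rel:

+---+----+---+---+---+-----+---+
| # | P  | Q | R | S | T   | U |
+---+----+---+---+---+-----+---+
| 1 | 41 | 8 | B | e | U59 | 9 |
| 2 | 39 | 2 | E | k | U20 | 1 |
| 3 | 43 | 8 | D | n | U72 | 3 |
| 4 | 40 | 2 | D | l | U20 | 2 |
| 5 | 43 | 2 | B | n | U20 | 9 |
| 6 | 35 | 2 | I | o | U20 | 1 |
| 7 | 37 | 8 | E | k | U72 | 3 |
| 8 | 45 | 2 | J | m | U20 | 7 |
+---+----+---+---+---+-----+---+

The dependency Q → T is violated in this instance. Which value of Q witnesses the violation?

Q=8: rows 1, 3, 7 → T takes values {U59, U72} — violation
Q=2: rows 2, 4, 5, 6, 8 → T = U20, U20, U20, U20, U20 ✓
The only Q value with inconsistent T is Q=8.

8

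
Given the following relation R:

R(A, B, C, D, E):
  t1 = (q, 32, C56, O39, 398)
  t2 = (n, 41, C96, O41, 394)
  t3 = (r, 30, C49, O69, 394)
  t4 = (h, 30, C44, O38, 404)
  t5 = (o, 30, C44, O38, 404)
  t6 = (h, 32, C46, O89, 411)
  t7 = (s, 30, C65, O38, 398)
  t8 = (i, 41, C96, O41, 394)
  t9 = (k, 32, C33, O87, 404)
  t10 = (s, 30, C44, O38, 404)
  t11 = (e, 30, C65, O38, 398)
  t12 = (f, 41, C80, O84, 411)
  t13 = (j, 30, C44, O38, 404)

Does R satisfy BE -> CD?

Yes

(B=32, E=398): row 1 → {C,D} = (C56, O39) ✓
(B=41, E=394): rows 2, 8 → {C,D} = (C96, O41), (C96, O41) ✓
(B=30, E=394): row 3 → {C,D} = (C49, O69) ✓
(B=30, E=404): rows 4, 5, 10, 13 → {C,D} = (C44, O38), (C44, O38), (C44, O38), (C44, O38) ✓
(B=32, E=411): row 6 → {C,D} = (C46, O89) ✓
(B=30, E=398): rows 7, 11 → {C,D} = (C65, O38), (C65, O38) ✓
(B=32, E=404): row 9 → {C,D} = (C33, O87) ✓
(B=41, E=411): row 12 → {C,D} = (C80, O84) ✓
Every BE value is associated with a single CD value, so BE -> CD holds.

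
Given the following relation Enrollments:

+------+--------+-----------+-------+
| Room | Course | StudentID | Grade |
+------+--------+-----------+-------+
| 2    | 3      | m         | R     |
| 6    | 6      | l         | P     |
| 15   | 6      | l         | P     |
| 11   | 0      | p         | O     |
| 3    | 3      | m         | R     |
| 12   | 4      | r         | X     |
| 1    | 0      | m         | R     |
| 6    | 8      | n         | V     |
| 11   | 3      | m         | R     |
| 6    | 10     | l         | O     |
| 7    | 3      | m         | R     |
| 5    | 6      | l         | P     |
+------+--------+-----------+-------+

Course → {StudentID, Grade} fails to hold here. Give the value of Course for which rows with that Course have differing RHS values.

0

Course=3: 4 rows → {StudentID,Grade} = (m, R), (m, R), (m, R), (m, R) ✓
Course=6: 3 rows → {StudentID,Grade} = (l, P), (l, P), (l, P) ✓
Course=0: 2 rows → {StudentID,Grade} takes values {(p, O), (m, R)} — violation
Course=4: 1 row → {StudentID,Grade} = (r, X) ✓
Course=8: 1 row → {StudentID,Grade} = (n, V) ✓
Course=10: 1 row → {StudentID,Grade} = (l, O) ✓
The only Course value with inconsistent RHS is Course=0.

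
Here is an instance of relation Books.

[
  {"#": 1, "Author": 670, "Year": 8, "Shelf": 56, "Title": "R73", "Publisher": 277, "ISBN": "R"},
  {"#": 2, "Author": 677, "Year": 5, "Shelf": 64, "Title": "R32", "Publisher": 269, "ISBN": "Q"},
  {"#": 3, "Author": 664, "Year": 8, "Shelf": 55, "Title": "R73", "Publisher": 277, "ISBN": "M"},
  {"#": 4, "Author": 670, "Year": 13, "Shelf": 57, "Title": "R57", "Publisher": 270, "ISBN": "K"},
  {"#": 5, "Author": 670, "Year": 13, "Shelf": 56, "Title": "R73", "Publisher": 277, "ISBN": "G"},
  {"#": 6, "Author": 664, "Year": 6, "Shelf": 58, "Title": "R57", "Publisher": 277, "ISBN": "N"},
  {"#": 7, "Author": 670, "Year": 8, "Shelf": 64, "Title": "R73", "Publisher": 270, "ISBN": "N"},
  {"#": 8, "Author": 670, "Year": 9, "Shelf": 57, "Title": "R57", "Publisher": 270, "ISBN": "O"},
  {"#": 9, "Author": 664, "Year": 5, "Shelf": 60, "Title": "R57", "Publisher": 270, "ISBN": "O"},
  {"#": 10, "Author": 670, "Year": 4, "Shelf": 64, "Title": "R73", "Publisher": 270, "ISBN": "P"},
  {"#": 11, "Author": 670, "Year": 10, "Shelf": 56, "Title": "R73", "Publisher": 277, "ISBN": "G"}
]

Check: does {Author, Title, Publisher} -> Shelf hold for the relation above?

Yes

(Author=670, Title=R73, Publisher=277): rows 1, 5, 11 → Shelf = 56, 56, 56 ✓
(Author=677, Title=R32, Publisher=269): row 2 → Shelf = 64 ✓
(Author=664, Title=R73, Publisher=277): row 3 → Shelf = 55 ✓
(Author=670, Title=R57, Publisher=270): rows 4, 8 → Shelf = 57, 57 ✓
(Author=664, Title=R57, Publisher=277): row 6 → Shelf = 58 ✓
(Author=670, Title=R73, Publisher=270): rows 7, 10 → Shelf = 64, 64 ✓
(Author=664, Title=R57, Publisher=270): row 9 → Shelf = 60 ✓
Every {Author, Title, Publisher} value is associated with a single Shelf value, so {Author, Title, Publisher} -> Shelf holds.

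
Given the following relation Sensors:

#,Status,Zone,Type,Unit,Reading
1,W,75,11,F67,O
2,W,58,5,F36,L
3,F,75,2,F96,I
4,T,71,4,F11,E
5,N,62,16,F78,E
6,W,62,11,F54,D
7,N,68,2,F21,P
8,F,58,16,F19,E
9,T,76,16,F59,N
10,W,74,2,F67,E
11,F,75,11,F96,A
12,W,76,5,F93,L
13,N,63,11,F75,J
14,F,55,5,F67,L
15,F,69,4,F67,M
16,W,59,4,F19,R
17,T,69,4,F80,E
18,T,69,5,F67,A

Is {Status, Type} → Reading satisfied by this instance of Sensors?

(Status=W, Type=11): rows 1, 6 → Reading takes values {O, D} — violation
(Status=W, Type=5): rows 2, 12 → Reading = L, L ✓
(Status=F, Type=2): row 3 → Reading = I ✓
(Status=T, Type=4): rows 4, 17 → Reading = E, E ✓
(Status=N, Type=16): row 5 → Reading = E ✓
(Status=N, Type=2): row 7 → Reading = P ✓
(Status=F, Type=16): row 8 → Reading = E ✓
(Status=T, Type=16): row 9 → Reading = N ✓
(Status=W, Type=2): row 10 → Reading = E ✓
(Status=F, Type=11): row 11 → Reading = A ✓
(Status=N, Type=11): row 13 → Reading = J ✓
(Status=F, Type=5): row 14 → Reading = L ✓
(Status=F, Type=4): row 15 → Reading = M ✓
(Status=W, Type=4): row 16 → Reading = R ✓
(Status=T, Type=5): row 18 → Reading = A ✓
Two rows agree on {Status, Type} but differ on Reading, so {Status, Type} → Reading does not hold.

No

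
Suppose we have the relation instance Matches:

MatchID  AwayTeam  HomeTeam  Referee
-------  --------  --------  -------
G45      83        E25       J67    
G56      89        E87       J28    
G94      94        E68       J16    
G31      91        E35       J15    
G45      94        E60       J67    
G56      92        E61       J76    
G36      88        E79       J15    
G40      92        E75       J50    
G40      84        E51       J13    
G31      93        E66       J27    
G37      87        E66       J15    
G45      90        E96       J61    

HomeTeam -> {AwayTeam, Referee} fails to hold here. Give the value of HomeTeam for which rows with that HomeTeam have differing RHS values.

E66

HomeTeam=E25: 1 row → {AwayTeam,Referee} = (83, J67) ✓
HomeTeam=E87: 1 row → {AwayTeam,Referee} = (89, J28) ✓
HomeTeam=E68: 1 row → {AwayTeam,Referee} = (94, J16) ✓
HomeTeam=E35: 1 row → {AwayTeam,Referee} = (91, J15) ✓
HomeTeam=E60: 1 row → {AwayTeam,Referee} = (94, J67) ✓
HomeTeam=E61: 1 row → {AwayTeam,Referee} = (92, J76) ✓
HomeTeam=E79: 1 row → {AwayTeam,Referee} = (88, J15) ✓
HomeTeam=E75: 1 row → {AwayTeam,Referee} = (92, J50) ✓
HomeTeam=E51: 1 row → {AwayTeam,Referee} = (84, J13) ✓
HomeTeam=E66: 2 rows → {AwayTeam,Referee} takes values {(93, J27), (87, J15)} — violation
HomeTeam=E96: 1 row → {AwayTeam,Referee} = (90, J61) ✓
The only HomeTeam value with inconsistent RHS is HomeTeam=E66.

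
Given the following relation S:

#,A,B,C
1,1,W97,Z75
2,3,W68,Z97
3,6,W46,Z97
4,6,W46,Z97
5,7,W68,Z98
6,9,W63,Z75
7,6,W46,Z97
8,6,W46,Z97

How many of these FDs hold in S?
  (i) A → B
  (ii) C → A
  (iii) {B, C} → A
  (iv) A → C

3

(i) A → B: every LHS value maps to a single RHS value — holds.
(ii) C → A: C=Z75: rows 1, 6 → A takes values {1, 9} — violation; C=Z97: rows 2, 3, 4, 7, 8 → A takes values {3, 6} — violation — fails.
(iii) {B, C} → A: every LHS value maps to a single RHS value — holds.
(iv) A → C: every LHS value maps to a single RHS value — holds.
3 of the 4 dependencies hold.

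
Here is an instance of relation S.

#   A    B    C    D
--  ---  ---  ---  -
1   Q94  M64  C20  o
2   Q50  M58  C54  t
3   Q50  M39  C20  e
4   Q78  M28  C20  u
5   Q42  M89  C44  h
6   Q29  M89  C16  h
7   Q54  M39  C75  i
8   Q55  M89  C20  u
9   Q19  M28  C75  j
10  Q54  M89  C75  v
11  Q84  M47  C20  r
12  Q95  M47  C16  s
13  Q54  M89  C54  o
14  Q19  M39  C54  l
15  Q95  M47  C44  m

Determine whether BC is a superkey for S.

All 15 rows have distinct BC values, so BC → (all attributes) holds and BC is a superkey.

Yes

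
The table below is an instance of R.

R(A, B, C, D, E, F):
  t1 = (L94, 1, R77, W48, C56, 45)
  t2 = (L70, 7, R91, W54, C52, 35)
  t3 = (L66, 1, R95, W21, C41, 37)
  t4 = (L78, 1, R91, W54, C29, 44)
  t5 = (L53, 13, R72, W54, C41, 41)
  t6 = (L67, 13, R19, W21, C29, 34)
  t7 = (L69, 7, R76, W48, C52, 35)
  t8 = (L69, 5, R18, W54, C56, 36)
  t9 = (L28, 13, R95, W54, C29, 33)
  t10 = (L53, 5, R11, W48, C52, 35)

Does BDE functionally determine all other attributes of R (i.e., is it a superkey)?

Yes

All 10 rows have distinct BDE values, so BDE → (all attributes) holds and BDE is a superkey.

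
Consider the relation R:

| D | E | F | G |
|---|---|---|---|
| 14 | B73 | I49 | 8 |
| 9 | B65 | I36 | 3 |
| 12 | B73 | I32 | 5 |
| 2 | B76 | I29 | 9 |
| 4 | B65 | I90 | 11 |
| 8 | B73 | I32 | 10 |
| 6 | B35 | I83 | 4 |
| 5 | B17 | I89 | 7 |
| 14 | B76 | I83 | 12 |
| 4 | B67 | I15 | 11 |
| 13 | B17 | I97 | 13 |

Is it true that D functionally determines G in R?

No

D=14: 2 rows → G takes values {8, 12} — violation
D=9: 1 row → G = 3 ✓
D=12: 1 row → G = 5 ✓
D=2: 1 row → G = 9 ✓
D=4: 2 rows → G = 11, 11 ✓
D=8: 1 row → G = 10 ✓
D=6: 1 row → G = 4 ✓
D=5: 1 row → G = 7 ✓
D=13: 1 row → G = 13 ✓
Two rows agree on D but differ on G, so D → G does not hold.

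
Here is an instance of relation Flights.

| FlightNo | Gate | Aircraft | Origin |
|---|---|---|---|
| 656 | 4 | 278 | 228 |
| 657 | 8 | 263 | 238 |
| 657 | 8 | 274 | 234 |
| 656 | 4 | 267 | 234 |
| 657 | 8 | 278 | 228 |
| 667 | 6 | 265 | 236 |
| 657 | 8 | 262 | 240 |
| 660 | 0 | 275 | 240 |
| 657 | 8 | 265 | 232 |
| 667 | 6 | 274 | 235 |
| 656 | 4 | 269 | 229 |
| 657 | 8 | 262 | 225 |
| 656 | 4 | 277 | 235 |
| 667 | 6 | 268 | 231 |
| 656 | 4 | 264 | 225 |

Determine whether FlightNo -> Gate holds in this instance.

FlightNo=656: 5 rows → Gate = 4, 4, 4, 4, 4 ✓
FlightNo=657: 6 rows → Gate = 8, 8, 8, 8, 8, 8 ✓
FlightNo=667: 3 rows → Gate = 6, 6, 6 ✓
FlightNo=660: 1 row → Gate = 0 ✓
Every FlightNo value is associated with a single Gate value, so FlightNo -> Gate holds.

Yes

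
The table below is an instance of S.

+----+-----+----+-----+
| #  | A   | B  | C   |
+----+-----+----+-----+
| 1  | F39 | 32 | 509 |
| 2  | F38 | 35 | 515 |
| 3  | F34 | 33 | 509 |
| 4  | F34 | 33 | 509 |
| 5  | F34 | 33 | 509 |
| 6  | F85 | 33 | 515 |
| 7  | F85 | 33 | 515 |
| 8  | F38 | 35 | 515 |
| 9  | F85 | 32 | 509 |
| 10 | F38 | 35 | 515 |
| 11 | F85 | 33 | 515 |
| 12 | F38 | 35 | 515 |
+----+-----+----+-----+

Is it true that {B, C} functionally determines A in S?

(B=32, C=509): rows 1, 9 → A takes values {F39, F85} — violation
(B=35, C=515): rows 2, 8, 10, 12 → A = F38, F38, F38, F38 ✓
(B=33, C=509): rows 3, 4, 5 → A = F34, F34, F34 ✓
(B=33, C=515): rows 6, 7, 11 → A = F85, F85, F85 ✓
Two rows agree on {B, C} but differ on A, so {B, C} -> A does not hold.

No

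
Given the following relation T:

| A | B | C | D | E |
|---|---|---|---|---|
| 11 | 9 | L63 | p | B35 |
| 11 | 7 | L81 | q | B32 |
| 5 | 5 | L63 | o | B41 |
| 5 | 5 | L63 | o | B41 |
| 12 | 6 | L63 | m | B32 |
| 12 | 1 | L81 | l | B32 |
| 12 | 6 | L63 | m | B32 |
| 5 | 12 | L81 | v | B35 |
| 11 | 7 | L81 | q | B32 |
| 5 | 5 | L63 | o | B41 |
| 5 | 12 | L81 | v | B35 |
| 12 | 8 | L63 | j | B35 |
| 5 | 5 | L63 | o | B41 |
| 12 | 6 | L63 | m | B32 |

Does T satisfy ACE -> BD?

Yes

(A=11, C=L63, E=B35): 1 row → {B,D} = (9, p) ✓
(A=11, C=L81, E=B32): 2 rows → {B,D} = (7, q), (7, q) ✓
(A=5, C=L63, E=B41): 4 rows → {B,D} = (5, o), (5, o), (5, o), (5, o) ✓
(A=12, C=L63, E=B32): 3 rows → {B,D} = (6, m), (6, m), (6, m) ✓
(A=12, C=L81, E=B32): 1 row → {B,D} = (1, l) ✓
(A=5, C=L81, E=B35): 2 rows → {B,D} = (12, v), (12, v) ✓
(A=12, C=L63, E=B35): 1 row → {B,D} = (8, j) ✓
Every ACE value is associated with a single BD value, so ACE -> BD holds.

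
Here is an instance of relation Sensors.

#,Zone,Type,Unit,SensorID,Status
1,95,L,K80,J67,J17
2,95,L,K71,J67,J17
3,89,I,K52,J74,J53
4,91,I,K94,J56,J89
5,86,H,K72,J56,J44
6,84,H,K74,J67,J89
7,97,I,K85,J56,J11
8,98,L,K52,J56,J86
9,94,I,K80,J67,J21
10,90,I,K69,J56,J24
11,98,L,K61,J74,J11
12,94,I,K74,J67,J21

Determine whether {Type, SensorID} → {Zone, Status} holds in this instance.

(Type=L, SensorID=J67): rows 1, 2 → {Zone,Status} = (95, J17), (95, J17) ✓
(Type=I, SensorID=J74): row 3 → {Zone,Status} = (89, J53) ✓
(Type=I, SensorID=J56): rows 4, 7, 10 → {Zone,Status} takes values {(91, J89), (97, J11), (90, J24)} — violation
(Type=H, SensorID=J56): row 5 → {Zone,Status} = (86, J44) ✓
(Type=H, SensorID=J67): row 6 → {Zone,Status} = (84, J89) ✓
(Type=L, SensorID=J56): row 8 → {Zone,Status} = (98, J86) ✓
(Type=I, SensorID=J67): rows 9, 12 → {Zone,Status} = (94, J21), (94, J21) ✓
(Type=L, SensorID=J74): row 11 → {Zone,Status} = (98, J11) ✓
Two rows agree on {Type, SensorID} but differ on {Zone, Status}, so {Type, SensorID} → {Zone, Status} does not hold.

No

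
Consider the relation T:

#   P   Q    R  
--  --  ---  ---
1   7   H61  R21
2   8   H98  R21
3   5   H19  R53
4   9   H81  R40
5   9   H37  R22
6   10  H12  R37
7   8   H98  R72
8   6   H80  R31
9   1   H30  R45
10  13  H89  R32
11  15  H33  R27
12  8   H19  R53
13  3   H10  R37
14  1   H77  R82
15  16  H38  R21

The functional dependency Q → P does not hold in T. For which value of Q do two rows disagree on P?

H19

Q=H61: row 1 → P = 7 ✓
Q=H98: rows 2, 7 → P = 8, 8 ✓
Q=H19: rows 3, 12 → P takes values {5, 8} — violation
Q=H81: row 4 → P = 9 ✓
Q=H37: row 5 → P = 9 ✓
Q=H12: row 6 → P = 10 ✓
Q=H80: row 8 → P = 6 ✓
Q=H30: row 9 → P = 1 ✓
Q=H89: row 10 → P = 13 ✓
Q=H33: row 11 → P = 15 ✓
Q=H10: row 13 → P = 3 ✓
Q=H77: row 14 → P = 1 ✓
Q=H38: row 15 → P = 16 ✓
The only Q value with inconsistent P is Q=H19.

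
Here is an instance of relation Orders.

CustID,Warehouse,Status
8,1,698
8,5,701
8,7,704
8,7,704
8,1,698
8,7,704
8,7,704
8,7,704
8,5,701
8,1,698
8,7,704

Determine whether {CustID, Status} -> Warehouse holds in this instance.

(CustID=8, Status=698): 3 rows → Warehouse = 1, 1, 1 ✓
(CustID=8, Status=701): 2 rows → Warehouse = 5, 5 ✓
(CustID=8, Status=704): 6 rows → Warehouse = 7, 7, 7, 7, 7, 7 ✓
Every {CustID, Status} value is associated with a single Warehouse value, so {CustID, Status} -> Warehouse holds.

Yes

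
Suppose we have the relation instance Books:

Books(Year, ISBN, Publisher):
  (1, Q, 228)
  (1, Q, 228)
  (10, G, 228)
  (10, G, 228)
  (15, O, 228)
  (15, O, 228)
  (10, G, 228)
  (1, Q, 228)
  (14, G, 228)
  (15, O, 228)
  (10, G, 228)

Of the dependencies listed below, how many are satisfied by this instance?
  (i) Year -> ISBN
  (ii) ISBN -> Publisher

(i) Year -> ISBN: every LHS value maps to a single RHS value — holds.
(ii) ISBN -> Publisher: every LHS value maps to a single RHS value — holds.
2 of the 2 dependencies hold.

2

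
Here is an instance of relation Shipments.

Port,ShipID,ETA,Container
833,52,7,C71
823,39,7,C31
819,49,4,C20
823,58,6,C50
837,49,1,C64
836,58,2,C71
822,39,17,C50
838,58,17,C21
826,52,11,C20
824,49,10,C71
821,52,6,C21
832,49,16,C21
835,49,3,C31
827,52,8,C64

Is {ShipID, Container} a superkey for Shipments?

Yes

All 14 rows have distinct {ShipID, Container} values, so {ShipID, Container} → (all attributes) holds and {ShipID, Container} is a superkey.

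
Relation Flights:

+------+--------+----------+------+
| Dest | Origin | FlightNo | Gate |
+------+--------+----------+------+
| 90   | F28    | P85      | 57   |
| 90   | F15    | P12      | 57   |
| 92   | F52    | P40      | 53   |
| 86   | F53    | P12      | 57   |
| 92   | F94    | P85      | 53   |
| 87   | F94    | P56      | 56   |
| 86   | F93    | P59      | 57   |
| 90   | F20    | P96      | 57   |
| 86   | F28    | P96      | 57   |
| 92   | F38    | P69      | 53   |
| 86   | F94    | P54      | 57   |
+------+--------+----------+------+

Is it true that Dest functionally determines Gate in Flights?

Yes

Dest=90: 3 rows → Gate = 57, 57, 57 ✓
Dest=92: 3 rows → Gate = 53, 53, 53 ✓
Dest=86: 4 rows → Gate = 57, 57, 57, 57 ✓
Dest=87: 1 row → Gate = 56 ✓
Every Dest value is associated with a single Gate value, so Dest → Gate holds.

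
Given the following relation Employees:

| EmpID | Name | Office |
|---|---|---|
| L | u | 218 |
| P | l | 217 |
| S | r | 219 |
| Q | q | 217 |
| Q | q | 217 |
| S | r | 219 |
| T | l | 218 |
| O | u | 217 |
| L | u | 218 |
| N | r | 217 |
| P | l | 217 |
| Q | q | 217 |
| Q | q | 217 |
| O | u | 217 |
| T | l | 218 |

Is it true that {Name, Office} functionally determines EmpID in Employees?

Yes

(Name=u, Office=218): 2 rows → EmpID = L, L ✓
(Name=l, Office=217): 2 rows → EmpID = P, P ✓
(Name=r, Office=219): 2 rows → EmpID = S, S ✓
(Name=q, Office=217): 4 rows → EmpID = Q, Q, Q, Q ✓
(Name=l, Office=218): 2 rows → EmpID = T, T ✓
(Name=u, Office=217): 2 rows → EmpID = O, O ✓
(Name=r, Office=217): 1 row → EmpID = N ✓
Every {Name, Office} value is associated with a single EmpID value, so {Name, Office} → EmpID holds.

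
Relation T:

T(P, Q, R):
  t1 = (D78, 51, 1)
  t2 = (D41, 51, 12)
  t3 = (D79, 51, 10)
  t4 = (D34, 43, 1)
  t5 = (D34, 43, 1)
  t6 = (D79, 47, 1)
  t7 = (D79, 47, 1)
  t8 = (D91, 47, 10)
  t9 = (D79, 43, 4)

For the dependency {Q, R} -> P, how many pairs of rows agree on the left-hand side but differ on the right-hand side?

(Q=43, R=1): all 2 rows agree on P — 0 pairs.
(Q=47, R=1): all 2 rows agree on P — 0 pairs.

0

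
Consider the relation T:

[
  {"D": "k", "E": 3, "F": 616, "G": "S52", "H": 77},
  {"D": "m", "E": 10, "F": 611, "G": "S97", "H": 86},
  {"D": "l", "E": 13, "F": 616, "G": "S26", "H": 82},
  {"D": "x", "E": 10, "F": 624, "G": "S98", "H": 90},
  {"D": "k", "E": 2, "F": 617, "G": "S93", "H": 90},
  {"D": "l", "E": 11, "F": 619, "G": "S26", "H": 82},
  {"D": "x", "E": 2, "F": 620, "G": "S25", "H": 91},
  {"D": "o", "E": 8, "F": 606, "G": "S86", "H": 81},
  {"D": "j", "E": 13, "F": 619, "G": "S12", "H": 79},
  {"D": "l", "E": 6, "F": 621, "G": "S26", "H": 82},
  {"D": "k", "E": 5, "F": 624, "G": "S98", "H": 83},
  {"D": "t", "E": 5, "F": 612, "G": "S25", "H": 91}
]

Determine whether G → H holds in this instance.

No

G=S52: 1 row → H = 77 ✓
G=S97: 1 row → H = 86 ✓
G=S26: 3 rows → H = 82, 82, 82 ✓
G=S98: 2 rows → H takes values {90, 83} — violation
G=S93: 1 row → H = 90 ✓
G=S25: 2 rows → H = 91, 91 ✓
G=S86: 1 row → H = 81 ✓
G=S12: 1 row → H = 79 ✓
Two rows agree on G but differ on H, so G → H does not hold.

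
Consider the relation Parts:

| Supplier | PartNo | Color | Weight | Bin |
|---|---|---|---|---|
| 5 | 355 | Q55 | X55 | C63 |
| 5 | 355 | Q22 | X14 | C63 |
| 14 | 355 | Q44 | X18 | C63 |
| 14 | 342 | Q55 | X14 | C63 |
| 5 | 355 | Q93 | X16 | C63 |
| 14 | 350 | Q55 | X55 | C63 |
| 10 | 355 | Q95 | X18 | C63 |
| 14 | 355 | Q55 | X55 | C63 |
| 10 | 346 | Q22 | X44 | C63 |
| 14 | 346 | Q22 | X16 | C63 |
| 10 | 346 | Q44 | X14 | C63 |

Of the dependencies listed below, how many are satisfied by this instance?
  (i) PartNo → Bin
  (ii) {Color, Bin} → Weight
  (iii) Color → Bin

(i) PartNo → Bin: every LHS value maps to a single RHS value — holds.
(ii) {Color, Bin} → Weight: (Color=Q55, Bin=C63): 4 rows → Weight takes values {X55, X14} — violation; (Color=Q22, Bin=C63): 3 rows → Weight takes values {X14, X44, X16} — violation; (Color=Q44, Bin=C63): 2 rows → Weight takes values {X18, X14} — violation — fails.
(iii) Color → Bin: every LHS value maps to a single RHS value — holds.
2 of the 3 dependencies hold.

2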